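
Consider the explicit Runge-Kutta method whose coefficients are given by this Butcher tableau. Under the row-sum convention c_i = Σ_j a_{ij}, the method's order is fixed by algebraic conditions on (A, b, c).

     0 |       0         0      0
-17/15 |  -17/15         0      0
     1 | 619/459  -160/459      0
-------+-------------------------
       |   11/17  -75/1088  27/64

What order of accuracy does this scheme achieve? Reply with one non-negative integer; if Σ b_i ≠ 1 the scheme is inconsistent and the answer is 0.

b = (11/17, -75/1088, 27/64)
c = (0, -17/15, 1)
Ac = (0, 0, 32/81)
Σ b_i: 11/17·1 + (-75/1088)·1 + 27/64·1 = 1 ✓
b·c: (-75/1088)·(-17/15) + 27/64·1 = 1/2 ✓
b·c²: (-75/1088)·289/225 + 27/64·1 = 1/3 ✓
b·Ac: 27/64·32/81 = 1/6 ✓; 3 stages ⇒ order 3.

3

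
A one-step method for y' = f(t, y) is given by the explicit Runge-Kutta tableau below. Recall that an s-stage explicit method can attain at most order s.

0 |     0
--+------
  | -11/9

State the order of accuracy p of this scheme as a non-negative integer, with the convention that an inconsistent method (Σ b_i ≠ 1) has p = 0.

b = (-11/9)
c = (0)
Σ b_i: (-11/9)·1 = -11/9 ≠ 1 ⇒ order 0.

0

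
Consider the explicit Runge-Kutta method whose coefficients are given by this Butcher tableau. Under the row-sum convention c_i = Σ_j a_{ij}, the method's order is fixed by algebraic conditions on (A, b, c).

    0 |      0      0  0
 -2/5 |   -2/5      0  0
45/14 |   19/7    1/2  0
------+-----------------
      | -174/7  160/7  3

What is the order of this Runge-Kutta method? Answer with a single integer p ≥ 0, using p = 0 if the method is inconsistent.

2

b = (-174/7, 160/7, 3)
c = (0, -2/5, 45/14)
Ac = (0, 0, -1/5)
Σ b_i: (-174/7)·1 + 160/7·1 + 3·1 = 1 ✓
b·c: 160/7·(-2/5) + 3·45/14 = 1/2 ✓
b·c²: 160/7·4/25 + 3·2025/196 = 33959/980 ≠ 1/3 ⇒ order 2.
b·Ac: 3·(-1/5) = -3/5 ≠ 1/6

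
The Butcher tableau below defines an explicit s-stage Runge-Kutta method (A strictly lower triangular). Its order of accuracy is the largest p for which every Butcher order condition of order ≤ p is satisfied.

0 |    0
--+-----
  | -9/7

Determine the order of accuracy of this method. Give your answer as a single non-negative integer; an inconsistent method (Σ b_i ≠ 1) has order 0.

0

b = (-9/7)
c = (0)
Σ b_i: (-9/7)·1 = -9/7 ≠ 1 ⇒ order 0.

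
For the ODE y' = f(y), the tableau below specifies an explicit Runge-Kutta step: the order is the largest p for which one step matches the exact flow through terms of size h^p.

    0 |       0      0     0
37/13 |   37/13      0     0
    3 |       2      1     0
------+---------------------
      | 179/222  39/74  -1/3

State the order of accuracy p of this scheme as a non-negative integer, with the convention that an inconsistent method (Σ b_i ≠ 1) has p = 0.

2

b = (179/222, 39/74, -1/3)
c = (0, 37/13, 3)
Ac = (0, 0, 37/13)
Σ b_i: 179/222·1 + 39/74·1 + (-1/3)·1 = 1 ✓
b·c: 39/74·37/13 + (-1/3)·3 = 1/2 ✓
b·c²: 39/74·1369/169 + (-1/3)·9 = 33/26 ≠ 1/3 ⇒ order 2.
b·Ac: (-1/3)·37/13 = -37/39 ≠ 1/6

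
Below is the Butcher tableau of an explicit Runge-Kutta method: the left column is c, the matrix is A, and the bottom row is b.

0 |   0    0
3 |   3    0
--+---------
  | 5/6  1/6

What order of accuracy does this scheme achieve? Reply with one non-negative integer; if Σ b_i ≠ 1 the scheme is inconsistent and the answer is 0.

2

b = (5/6, 1/6)
c = (0, 3)
Σ b_i: 5/6·1 + 1/6·1 = 1 ✓
b·c: 1/6·3 = 1/2 ✓; 2 stages ⇒ order 2.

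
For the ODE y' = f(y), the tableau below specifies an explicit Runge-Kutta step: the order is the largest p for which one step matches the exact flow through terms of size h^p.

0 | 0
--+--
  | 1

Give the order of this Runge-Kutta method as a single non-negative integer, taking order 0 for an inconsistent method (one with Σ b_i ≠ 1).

1

b = (1)
c = (0)
Σ b_i: 1·1 = 1 ✓; 1 stage ⇒ order 1.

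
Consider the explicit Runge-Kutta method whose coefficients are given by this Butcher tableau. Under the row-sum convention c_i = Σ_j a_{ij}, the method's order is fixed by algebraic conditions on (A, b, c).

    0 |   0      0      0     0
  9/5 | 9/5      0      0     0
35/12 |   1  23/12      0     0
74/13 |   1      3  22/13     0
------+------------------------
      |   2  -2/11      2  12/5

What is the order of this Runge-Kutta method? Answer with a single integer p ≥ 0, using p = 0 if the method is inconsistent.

b = (2, -2/11, 2, 12/5)
c = (0, 9/5, 35/12, 74/13)
Ac = (0, 0, 69/20, 4031/390)
Σ b_i: 2·1 + (-2/11)·1 + 2·1 + 12/5·1 = 342/55 ≠ 1 ⇒ order 0.

0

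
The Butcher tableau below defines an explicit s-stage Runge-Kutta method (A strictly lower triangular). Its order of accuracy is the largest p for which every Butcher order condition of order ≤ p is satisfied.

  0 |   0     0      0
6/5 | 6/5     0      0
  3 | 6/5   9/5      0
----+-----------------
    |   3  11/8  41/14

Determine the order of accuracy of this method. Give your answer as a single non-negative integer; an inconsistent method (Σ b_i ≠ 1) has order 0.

b = (3, 11/8, 41/14)
c = (0, 6/5, 3)
Ac = (0, 0, 54/25)
Σ b_i: 3·1 + 11/8·1 + 41/14·1 = 409/56 ≠ 1 ⇒ order 0.

0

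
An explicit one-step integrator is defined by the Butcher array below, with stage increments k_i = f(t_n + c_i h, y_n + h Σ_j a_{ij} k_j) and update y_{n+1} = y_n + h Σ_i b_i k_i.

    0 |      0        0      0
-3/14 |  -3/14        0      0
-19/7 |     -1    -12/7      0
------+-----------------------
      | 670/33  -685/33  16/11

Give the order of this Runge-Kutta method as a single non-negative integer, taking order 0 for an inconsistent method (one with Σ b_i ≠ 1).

b = (670/33, -685/33, 16/11)
c = (0, -3/14, -19/7)
Ac = (0, 0, 18/49)
Σ b_i: 670/33·1 + (-685/33)·1 + 16/11·1 = 1 ✓
b·c: (-685/33)·(-3/14) + 16/11·(-19/7) = 1/2 ✓
b·c²: (-685/33)·9/196 + 16/11·361/49 = 3007/308 ≠ 1/3 ⇒ order 2.
b·Ac: 16/11·18/49 = 288/539 ≠ 1/6

2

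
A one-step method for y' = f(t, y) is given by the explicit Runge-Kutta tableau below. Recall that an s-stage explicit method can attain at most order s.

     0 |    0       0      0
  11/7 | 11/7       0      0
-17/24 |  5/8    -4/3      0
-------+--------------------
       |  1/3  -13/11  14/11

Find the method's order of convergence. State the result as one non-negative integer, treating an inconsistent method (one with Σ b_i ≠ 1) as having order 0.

b = (1/3, -13/11, 14/11)
c = (0, 11/7, -17/24)
Ac = (0, 0, -44/21)
Σ b_i: 1/3·1 + (-13/11)·1 + 14/11·1 = 14/33 ≠ 1 ⇒ order 0.

0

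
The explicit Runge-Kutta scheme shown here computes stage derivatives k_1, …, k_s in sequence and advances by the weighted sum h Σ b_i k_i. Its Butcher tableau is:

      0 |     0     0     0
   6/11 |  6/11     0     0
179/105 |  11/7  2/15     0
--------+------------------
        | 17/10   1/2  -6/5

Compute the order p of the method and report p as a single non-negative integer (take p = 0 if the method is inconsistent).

b = (17/10, 1/2, -6/5)
c = (0, 6/11, 179/105)
Ac = (0, 0, 4/55)
Σ b_i: 17/10·1 + 1/2·1 + (-6/5)·1 = 1 ✓
b·c: 1/2·6/11 + (-6/5)·179/105 = -3413/1925 ≠ 1/2 ⇒ order 1.

1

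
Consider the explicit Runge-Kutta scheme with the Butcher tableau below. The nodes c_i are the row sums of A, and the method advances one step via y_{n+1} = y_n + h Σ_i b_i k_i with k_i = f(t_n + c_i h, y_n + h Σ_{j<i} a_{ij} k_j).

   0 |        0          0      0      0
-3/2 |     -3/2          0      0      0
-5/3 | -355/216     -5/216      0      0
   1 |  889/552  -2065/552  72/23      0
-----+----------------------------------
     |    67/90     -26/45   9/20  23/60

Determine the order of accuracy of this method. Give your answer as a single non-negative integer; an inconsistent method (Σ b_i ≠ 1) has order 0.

4

b = (67/90, -26/45, 9/20, 23/60)
c = (0, -3/2, -5/3, 1)
Ac = (0, 0, 5/144, 145/368)
Σ b_i: 67/90·1 + (-26/45)·1 + 9/20·1 + 23/60·1 = 1 ✓
b·c: (-26/45)·(-3/2) + 9/20·(-5/3) + 23/60·1 = 1/2 ✓
b·c²: (-26/45)·9/4 + 9/20·25/9 + 23/60·1 = 1/3 ✓
b·Ac: 9/20·5/144 + 23/60·145/368 = 1/6 ✓
b·c³: (-26/45)·(-27/8) + 9/20·(-125/27) + 23/60·1 = 1/4 ✓
b·(c∘Ac): 9/20·(-25/432) + 23/60·145/368 = 1/8 ✓
b·Ac²: 9/20·(-5/96) + 23/60·205/736 = 1/12 ✓
b·A²c: 23/60·5/46 = 1/24 ✓; 4 stages ⇒ order 4.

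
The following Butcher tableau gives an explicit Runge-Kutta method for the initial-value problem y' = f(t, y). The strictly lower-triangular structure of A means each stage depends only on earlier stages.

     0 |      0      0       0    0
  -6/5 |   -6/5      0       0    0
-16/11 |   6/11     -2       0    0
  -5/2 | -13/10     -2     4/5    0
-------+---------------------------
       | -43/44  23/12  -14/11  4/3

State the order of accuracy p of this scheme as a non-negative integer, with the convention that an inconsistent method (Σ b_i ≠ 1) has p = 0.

1

b = (-43/44, 23/12, -14/11, 4/3)
c = (0, -6/5, -16/11, -5/2)
Ac = (0, 0, 12/5, 68/55)
Σ b_i: (-43/44)·1 + 23/12·1 + (-14/11)·1 + 4/3·1 = 1 ✓
b·c: 23/12·(-6/5) + (-14/11)·(-16/11) + 4/3·(-5/2) = -13729/3630 ≠ 1/2 ⇒ order 1.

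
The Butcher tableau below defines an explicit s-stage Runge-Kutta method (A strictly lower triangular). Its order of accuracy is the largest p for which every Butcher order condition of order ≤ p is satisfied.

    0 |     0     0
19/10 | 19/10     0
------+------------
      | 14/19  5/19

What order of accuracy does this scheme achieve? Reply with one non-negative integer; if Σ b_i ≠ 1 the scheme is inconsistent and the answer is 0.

2

b = (14/19, 5/19)
c = (0, 19/10)
Σ b_i: 14/19·1 + 5/19·1 = 1 ✓
b·c: 5/19·19/10 = 1/2 ✓; 2 stages ⇒ order 2.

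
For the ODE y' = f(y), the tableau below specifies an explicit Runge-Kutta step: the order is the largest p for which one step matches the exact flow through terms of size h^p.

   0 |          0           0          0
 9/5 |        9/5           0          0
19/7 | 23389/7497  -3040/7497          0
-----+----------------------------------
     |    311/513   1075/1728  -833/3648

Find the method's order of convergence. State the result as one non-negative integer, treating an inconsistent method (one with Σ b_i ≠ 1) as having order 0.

3

b = (311/513, 1075/1728, -833/3648)
c = (0, 9/5, 19/7)
Ac = (0, 0, -608/833)
Σ b_i: 311/513·1 + 1075/1728·1 + (-833/3648)·1 = 1 ✓
b·c: 1075/1728·9/5 + (-833/3648)·19/7 = 1/2 ✓
b·c²: 1075/1728·81/25 + (-833/3648)·361/49 = 1/3 ✓
b·Ac: (-833/3648)·(-608/833) = 1/6 ✓; 3 stages ⇒ order 3.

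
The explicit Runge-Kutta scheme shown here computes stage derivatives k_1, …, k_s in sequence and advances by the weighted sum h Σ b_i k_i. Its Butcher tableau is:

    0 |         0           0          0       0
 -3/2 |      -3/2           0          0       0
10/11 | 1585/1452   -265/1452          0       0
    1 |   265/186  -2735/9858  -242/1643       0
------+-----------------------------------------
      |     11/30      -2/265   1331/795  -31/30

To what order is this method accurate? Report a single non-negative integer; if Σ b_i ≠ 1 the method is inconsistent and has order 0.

4

b = (11/30, -2/265, 1331/795, -31/30)
c = (0, -3/2, 10/11, 1)
Ac = (0, 0, 265/968, 35/124)
Σ b_i: 11/30·1 + (-2/265)·1 + 1331/795·1 + (-31/30)·1 = 1 ✓
b·c: (-2/265)·(-3/2) + 1331/795·10/11 + (-31/30)·1 = 1/2 ✓
b·c²: (-2/265)·9/4 + 1331/795·100/121 + (-31/30)·1 = 1/3 ✓
b·Ac: 1331/795·265/968 + (-31/30)·35/124 = 1/6 ✓
b·c³: (-2/265)·(-27/8) + 1331/795·1000/1331 + (-31/30)·1 = 1/4 ✓
b·(c∘Ac): 1331/795·1325/5324 + (-31/30)·35/124 = 1/8 ✓
b·Ac²: 1331/795·(-795/1936) + (-31/30)·(-185/248) = 1/12 ✓
b·A²c: (-31/30)·(-5/124) = 1/24 ✓; 4 stages ⇒ order 4.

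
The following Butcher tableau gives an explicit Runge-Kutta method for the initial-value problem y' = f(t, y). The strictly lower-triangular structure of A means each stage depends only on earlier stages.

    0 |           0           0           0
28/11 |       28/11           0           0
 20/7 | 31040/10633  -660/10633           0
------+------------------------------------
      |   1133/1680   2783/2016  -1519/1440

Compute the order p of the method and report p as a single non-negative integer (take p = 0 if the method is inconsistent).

3

b = (1133/1680, 2783/2016, -1519/1440)
c = (0, 28/11, 20/7)
Ac = (0, 0, -240/1519)
Σ b_i: 1133/1680·1 + 2783/2016·1 + (-1519/1440)·1 = 1 ✓
b·c: 2783/2016·28/11 + (-1519/1440)·20/7 = 1/2 ✓
b·c²: 2783/2016·784/121 + (-1519/1440)·400/49 = 1/3 ✓
b·Ac: (-1519/1440)·(-240/1519) = 1/6 ✓; 3 stages ⇒ order 3.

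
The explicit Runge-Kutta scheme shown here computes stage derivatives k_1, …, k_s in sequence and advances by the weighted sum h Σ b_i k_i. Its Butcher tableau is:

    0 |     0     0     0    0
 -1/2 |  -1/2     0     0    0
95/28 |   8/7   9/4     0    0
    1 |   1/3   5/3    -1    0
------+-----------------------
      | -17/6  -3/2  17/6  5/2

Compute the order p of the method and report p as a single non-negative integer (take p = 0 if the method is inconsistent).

b = (-17/6, -3/2, 17/6, 5/2)
c = (0, -1/2, 95/28, 1)
Ac = (0, 0, -9/8, -355/84)
Σ b_i: (-17/6)·1 + (-3/2)·1 + 17/6·1 + 5/2·1 = 1 ✓
b·c: (-3/2)·(-1/2) + 17/6·95/28 + 5/2·1 = 2161/168 ≠ 1/2 ⇒ order 1.

1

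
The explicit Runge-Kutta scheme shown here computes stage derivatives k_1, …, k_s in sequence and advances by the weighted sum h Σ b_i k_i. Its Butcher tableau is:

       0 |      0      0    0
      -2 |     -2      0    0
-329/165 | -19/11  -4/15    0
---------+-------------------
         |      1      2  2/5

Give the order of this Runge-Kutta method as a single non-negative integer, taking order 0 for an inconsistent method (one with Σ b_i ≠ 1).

0

b = (1, 2, 2/5)
c = (0, -2, -329/165)
Ac = (0, 0, 8/15)
Σ b_i: 1·1 + 2·1 + 2/5·1 = 17/5 ≠ 1 ⇒ order 0.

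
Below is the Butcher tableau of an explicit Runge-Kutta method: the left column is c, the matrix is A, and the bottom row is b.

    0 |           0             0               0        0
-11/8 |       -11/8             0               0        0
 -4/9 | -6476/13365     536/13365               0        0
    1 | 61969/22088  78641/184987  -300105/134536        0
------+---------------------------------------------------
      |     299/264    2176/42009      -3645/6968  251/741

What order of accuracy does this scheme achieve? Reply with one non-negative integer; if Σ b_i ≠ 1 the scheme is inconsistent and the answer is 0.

b = (299/264, 2176/42009, -3645/6968, 251/741)
c = (0, -11/8, -4/9, 1)
Ac = (0, 0, -67/1215, 817/2008)
Σ b_i: 299/264·1 + 2176/42009·1 + (-3645/6968)·1 + 251/741·1 = 1 ✓
b·c: 2176/42009·(-11/8) + (-3645/6968)·(-4/9) + 251/741·1 = 1/2 ✓
b·c²: 2176/42009·121/64 + (-3645/6968)·16/81 + 251/741·1 = 1/3 ✓
b·Ac: (-3645/6968)·(-67/1215) + 251/741·817/2008 = 1/6 ✓
b·c³: 2176/42009·(-1331/512) + (-3645/6968)·(-64/729) + 251/741·1 = 1/4 ✓
b·(c∘Ac): (-3645/6968)·268/10935 + 251/741·817/2008 = 1/8 ✓
b·Ac²: (-3645/6968)·737/9720 + 251/741·5833/16064 = 1/12 ✓
b·A²c: 251/741·247/2008 = 1/24 ✓; 4 stages ⇒ order 4.

4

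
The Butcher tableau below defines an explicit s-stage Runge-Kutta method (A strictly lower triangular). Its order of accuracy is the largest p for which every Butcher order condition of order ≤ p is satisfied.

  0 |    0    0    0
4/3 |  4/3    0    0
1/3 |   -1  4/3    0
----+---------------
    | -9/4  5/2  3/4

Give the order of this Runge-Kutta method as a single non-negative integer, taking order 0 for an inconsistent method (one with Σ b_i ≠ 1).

1

b = (-9/4, 5/2, 3/4)
c = (0, 4/3, 1/3)
Ac = (0, 0, 16/9)
Σ b_i: (-9/4)·1 + 5/2·1 + 3/4·1 = 1 ✓
b·c: 5/2·4/3 + 3/4·1/3 = 43/12 ≠ 1/2 ⇒ order 1.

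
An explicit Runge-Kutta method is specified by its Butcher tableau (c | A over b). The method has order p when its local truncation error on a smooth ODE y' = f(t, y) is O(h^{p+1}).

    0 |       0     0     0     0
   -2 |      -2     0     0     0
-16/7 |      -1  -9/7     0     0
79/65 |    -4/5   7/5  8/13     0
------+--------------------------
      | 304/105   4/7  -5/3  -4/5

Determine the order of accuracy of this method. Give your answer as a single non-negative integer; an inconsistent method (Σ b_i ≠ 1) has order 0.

1

b = (304/105, 4/7, -5/3, -4/5)
c = (0, -2, -16/7, 79/65)
Ac = (0, 0, 18/7, -1914/455)
Σ b_i: 304/105·1 + 4/7·1 + (-5/3)·1 + (-4/5)·1 = 1 ✓
b·c: 4/7·(-2) + (-5/3)·(-16/7) + (-4/5)·79/65 = 1652/975 ≠ 1/2 ⇒ order 1.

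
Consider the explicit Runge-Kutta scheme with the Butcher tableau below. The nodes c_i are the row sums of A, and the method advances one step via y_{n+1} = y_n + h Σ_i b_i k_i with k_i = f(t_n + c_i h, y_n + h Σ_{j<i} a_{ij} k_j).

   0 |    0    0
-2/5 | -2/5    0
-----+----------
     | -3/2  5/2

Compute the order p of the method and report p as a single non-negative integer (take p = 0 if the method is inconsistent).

b = (-3/2, 5/2)
c = (0, -2/5)
Σ b_i: (-3/2)·1 + 5/2·1 = 1 ✓
b·c: 5/2·(-2/5) = -1 ≠ 1/2 ⇒ order 1.

1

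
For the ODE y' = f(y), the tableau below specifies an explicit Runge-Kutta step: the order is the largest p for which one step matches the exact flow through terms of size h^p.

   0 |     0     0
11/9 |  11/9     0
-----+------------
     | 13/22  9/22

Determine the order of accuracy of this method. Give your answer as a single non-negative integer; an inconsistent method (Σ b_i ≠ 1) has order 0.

2

b = (13/22, 9/22)
c = (0, 11/9)
Σ b_i: 13/22·1 + 9/22·1 = 1 ✓
b·c: 9/22·11/9 = 1/2 ✓; 2 stages ⇒ order 2.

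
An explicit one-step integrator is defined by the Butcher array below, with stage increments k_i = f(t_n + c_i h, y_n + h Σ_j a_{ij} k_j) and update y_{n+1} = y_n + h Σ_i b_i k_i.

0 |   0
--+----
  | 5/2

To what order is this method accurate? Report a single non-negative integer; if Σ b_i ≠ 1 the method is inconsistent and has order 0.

b = (5/2)
c = (0)
Σ b_i: 5/2·1 = 5/2 ≠ 1 ⇒ order 0.

0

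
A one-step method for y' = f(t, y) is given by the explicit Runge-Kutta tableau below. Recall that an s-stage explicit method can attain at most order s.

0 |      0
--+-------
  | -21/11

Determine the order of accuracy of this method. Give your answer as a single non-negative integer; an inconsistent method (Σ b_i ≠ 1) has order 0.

b = (-21/11)
c = (0)
Σ b_i: (-21/11)·1 = -21/11 ≠ 1 ⇒ order 0.

0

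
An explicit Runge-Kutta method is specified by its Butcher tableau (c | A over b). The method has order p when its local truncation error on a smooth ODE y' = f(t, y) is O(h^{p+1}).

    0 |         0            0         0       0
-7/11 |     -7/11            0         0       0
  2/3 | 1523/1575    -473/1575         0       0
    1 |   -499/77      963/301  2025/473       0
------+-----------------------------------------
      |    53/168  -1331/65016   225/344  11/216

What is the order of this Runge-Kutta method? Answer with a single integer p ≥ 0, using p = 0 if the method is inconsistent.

4

b = (53/168, -1331/65016, 225/344, 11/216)
c = (0, -7/11, 2/3, 1)
Ac = (0, 0, 43/225, 9/11)
Σ b_i: 53/168·1 + (-1331/65016)·1 + 225/344·1 + 11/216·1 = 1 ✓
b·c: (-1331/65016)·(-7/11) + 225/344·2/3 + 11/216·1 = 1/2 ✓
b·c²: (-1331/65016)·49/121 + 225/344·4/9 + 11/216·1 = 1/3 ✓
b·Ac: 225/344·43/225 + 11/216·9/11 = 1/6 ✓
b·c³: (-1331/65016)·(-343/1331) + 225/344·8/27 + 11/216·1 = 1/4 ✓
b·(c∘Ac): 225/344·86/675 + 11/216·9/11 = 1/8 ✓
b·Ac²: 225/344·(-301/2475) + 11/216·387/121 = 1/12 ✓
b·A²c: 11/216·9/11 = 1/24 ✓; 4 stages ⇒ order 4.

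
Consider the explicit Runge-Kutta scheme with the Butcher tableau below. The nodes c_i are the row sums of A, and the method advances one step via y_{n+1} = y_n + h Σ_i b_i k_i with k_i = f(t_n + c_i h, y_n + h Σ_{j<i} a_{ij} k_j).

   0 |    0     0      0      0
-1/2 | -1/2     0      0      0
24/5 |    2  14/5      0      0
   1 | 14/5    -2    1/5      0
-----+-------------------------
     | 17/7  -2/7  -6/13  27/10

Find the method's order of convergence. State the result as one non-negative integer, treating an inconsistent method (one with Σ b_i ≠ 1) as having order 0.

0

b = (17/7, -2/7, -6/13, 27/10)
c = (0, -1/2, 24/5, 1)
Ac = (0, 0, -7/5, 49/25)
Σ b_i: 17/7·1 + (-2/7)·1 + (-6/13)·1 + 27/10·1 = 3987/910 ≠ 1 ⇒ order 0.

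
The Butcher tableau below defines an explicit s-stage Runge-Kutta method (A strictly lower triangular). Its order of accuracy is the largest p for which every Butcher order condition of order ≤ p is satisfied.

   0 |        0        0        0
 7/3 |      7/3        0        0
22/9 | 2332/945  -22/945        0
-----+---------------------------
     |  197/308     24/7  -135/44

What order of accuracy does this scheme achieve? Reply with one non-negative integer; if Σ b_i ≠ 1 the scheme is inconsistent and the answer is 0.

b = (197/308, 24/7, -135/44)
c = (0, 7/3, 22/9)
Ac = (0, 0, -22/405)
Σ b_i: 197/308·1 + 24/7·1 + (-135/44)·1 = 1 ✓
b·c: 24/7·7/3 + (-135/44)·22/9 = 1/2 ✓
b·c²: 24/7·49/9 + (-135/44)·484/81 = 1/3 ✓
b·Ac: (-135/44)·(-22/405) = 1/6 ✓; 3 stages ⇒ order 3.

3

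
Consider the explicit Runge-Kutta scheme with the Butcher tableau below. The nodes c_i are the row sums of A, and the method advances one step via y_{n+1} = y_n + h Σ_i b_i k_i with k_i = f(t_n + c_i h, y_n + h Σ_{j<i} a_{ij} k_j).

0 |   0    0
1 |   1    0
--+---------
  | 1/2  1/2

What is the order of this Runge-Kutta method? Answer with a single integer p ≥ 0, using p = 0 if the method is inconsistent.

2

b = (1/2, 1/2)
c = (0, 1)
Σ b_i: 1/2·1 + 1/2·1 = 1 ✓
b·c: 1/2·1 = 1/2 ✓; 2 stages ⇒ order 2.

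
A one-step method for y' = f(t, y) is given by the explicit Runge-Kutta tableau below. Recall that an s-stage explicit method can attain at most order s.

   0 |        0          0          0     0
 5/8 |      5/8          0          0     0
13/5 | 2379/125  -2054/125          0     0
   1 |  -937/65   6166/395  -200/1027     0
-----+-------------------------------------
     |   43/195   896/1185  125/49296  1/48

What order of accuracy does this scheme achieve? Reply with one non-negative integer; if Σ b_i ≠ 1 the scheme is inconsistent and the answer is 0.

4

b = (43/195, 896/1185, 125/49296, 1/48)
c = (0, 5/8, 13/5, 1)
Ac = (0, 0, -1027/100, 37/4)
Σ b_i: 43/195·1 + 896/1185·1 + 125/49296·1 + 1/48·1 = 1 ✓
b·c: 896/1185·5/8 + 125/49296·13/5 + 1/48·1 = 1/2 ✓
b·c²: 896/1185·25/64 + 125/49296·169/25 + 1/48·1 = 1/3 ✓
b·Ac: 125/49296·(-1027/100) + 1/48·37/4 = 1/6 ✓
b·c³: 896/1185·125/512 + 125/49296·2197/125 + 1/48·1 = 1/4 ✓
b·(c∘Ac): 125/49296·(-13351/500) + 1/48·37/4 = 1/8 ✓
b·Ac²: 125/49296·(-1027/160) + 1/48·153/32 = 1/12 ✓
b·A²c: 1/48·2 = 1/24 ✓; 4 stages ⇒ order 4.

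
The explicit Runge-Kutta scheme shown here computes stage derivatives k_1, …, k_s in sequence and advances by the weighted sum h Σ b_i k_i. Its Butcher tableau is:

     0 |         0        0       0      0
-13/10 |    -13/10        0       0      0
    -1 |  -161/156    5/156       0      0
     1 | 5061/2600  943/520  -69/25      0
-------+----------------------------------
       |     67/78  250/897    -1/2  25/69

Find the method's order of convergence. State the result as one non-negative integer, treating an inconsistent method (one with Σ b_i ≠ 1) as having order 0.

b = (67/78, 250/897, -1/2, 25/69)
c = (0, -13/10, -1, 1)
Ac = (0, 0, -1/24, 161/400)
Σ b_i: 67/78·1 + 250/897·1 + (-1/2)·1 + 25/69·1 = 1 ✓
b·c: 250/897·(-13/10) + (-1/2)·(-1) + 25/69·1 = 1/2 ✓
b·c²: 250/897·169/100 + (-1/2)·1 + 25/69·1 = 1/3 ✓
b·Ac: (-1/2)·(-1/24) + 25/69·161/400 = 1/6 ✓
b·c³: 250/897·(-2197/1000) + (-1/2)·(-1) + 25/69·1 = 1/4 ✓
b·(c∘Ac): (-1/2)·1/24 + 25/69·161/400 = 1/8 ✓
b·Ac²: (-1/2)·13/240 + 25/69·1219/4000 = 1/12 ✓
b·A²c: 25/69·23/200 = 1/24 ✓; 4 stages ⇒ order 4.

4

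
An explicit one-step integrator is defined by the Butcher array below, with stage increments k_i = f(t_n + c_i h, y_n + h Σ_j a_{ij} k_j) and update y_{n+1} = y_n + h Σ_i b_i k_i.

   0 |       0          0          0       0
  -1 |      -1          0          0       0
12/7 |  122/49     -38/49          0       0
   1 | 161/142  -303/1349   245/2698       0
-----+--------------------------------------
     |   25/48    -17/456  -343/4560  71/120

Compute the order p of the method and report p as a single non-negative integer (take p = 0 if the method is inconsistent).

b = (25/48, -17/456, -343/4560, 71/120)
c = (0, -1, 12/7, 1)
Ac = (0, 0, 38/49, 27/71)
Σ b_i: 25/48·1 + (-17/456)·1 + (-343/4560)·1 + 71/120·1 = 1 ✓
b·c: (-17/456)·(-1) + (-343/4560)·12/7 + 71/120·1 = 1/2 ✓
b·c²: (-17/456)·1 + (-343/4560)·144/49 + 71/120·1 = 1/3 ✓
b·Ac: (-343/4560)·38/49 + 71/120·27/71 = 1/6 ✓
b·c³: (-17/456)·(-1) + (-343/4560)·1728/343 + 71/120·1 = 1/4 ✓
b·(c∘Ac): (-343/4560)·456/343 + 71/120·27/71 = 1/8 ✓
b·Ac²: (-343/4560)·(-38/49) + 71/120·3/71 = 1/12 ✓
b·A²c: 71/120·5/71 = 1/24 ✓; 4 stages ⇒ order 4.

4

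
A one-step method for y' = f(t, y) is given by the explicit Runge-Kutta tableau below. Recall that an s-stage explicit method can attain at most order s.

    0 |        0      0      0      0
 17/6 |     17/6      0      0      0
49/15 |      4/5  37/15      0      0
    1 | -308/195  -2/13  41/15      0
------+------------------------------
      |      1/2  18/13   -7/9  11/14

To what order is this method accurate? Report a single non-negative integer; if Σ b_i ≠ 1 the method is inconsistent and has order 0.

0

b = (1/2, 18/13, -7/9, 11/14)
c = (0, 17/6, 49/15, 1)
Ac = (0, 0, 629/90, 24842/2925)
Σ b_i: 1/2·1 + 18/13·1 + (-7/9)·1 + 11/14·1 = 1550/819 ≠ 1 ⇒ order 0.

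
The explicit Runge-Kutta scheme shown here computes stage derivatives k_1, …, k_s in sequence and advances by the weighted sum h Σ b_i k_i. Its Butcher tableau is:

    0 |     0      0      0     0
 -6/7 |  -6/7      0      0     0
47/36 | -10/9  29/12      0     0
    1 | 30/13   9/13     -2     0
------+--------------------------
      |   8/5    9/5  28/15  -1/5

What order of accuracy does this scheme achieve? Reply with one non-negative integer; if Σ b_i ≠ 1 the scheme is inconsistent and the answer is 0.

0

b = (8/5, 9/5, 28/15, -1/5)
c = (0, -6/7, 47/36, 1)
Ac = (0, 0, -29/14, -5249/1638)
Σ b_i: 8/5·1 + 9/5·1 + 28/15·1 + (-1/5)·1 = 76/15 ≠ 1 ⇒ order 0.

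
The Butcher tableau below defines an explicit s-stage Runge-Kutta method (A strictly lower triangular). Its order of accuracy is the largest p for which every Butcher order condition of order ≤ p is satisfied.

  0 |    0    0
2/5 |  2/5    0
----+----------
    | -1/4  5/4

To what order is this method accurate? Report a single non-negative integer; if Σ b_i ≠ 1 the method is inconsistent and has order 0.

b = (-1/4, 5/4)
c = (0, 2/5)
Σ b_i: (-1/4)·1 + 5/4·1 = 1 ✓
b·c: 5/4·2/5 = 1/2 ✓; 2 stages ⇒ order 2.

2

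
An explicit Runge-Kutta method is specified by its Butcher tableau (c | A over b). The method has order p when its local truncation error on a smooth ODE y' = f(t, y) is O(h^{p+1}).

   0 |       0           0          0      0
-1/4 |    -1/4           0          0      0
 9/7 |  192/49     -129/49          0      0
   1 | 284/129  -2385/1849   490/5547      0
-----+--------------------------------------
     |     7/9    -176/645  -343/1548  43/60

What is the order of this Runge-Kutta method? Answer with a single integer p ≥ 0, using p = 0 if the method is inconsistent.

4

b = (7/9, -176/645, -343/1548, 43/60)
c = (0, -1/4, 9/7, 1)
Ac = (0, 0, 129/196, 75/172)
Σ b_i: 7/9·1 + (-176/645)·1 + (-343/1548)·1 + 43/60·1 = 1 ✓
b·c: (-176/645)·(-1/4) + (-343/1548)·9/7 + 43/60·1 = 1/2 ✓
b·c²: (-176/645)·1/16 + (-343/1548)·81/49 + 43/60·1 = 1/3 ✓
b·Ac: (-343/1548)·129/196 + 43/60·75/172 = 1/6 ✓
b·c³: (-176/645)·(-1/64) + (-343/1548)·729/343 + 43/60·1 = 1/4 ✓
b·(c∘Ac): (-343/1548)·1161/1372 + 43/60·75/172 = 1/8 ✓
b·Ac²: (-343/1548)·(-129/784) + 43/60·45/688 = 1/12 ✓
b·A²c: 43/60·5/86 = 1/24 ✓; 4 stages ⇒ order 4.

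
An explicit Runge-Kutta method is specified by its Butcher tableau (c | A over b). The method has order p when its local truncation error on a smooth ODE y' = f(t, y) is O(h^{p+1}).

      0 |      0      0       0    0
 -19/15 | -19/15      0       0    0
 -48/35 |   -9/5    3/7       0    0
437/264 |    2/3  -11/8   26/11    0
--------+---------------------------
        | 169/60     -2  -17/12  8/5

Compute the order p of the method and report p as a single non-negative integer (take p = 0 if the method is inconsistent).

b = (169/60, -2, -17/12, 8/5)
c = (0, -19/15, -48/35, 437/264)
Ac = (0, 0, -19/35, -13859/9240)
Σ b_i: 169/60·1 + (-2)·1 + (-17/12)·1 + 8/5·1 = 1 ✓
b·c: (-2)·(-19/15) + (-17/12)·(-48/35) + 8/5·437/264 = 2743/385 ≠ 1/2 ⇒ order 1.

1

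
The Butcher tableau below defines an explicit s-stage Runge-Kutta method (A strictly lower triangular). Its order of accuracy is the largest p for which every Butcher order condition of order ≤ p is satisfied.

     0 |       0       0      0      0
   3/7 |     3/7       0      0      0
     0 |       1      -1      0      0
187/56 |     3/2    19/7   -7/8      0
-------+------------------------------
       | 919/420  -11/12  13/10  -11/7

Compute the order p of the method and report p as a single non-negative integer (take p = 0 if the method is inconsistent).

1

b = (919/420, -11/12, 13/10, -11/7)
c = (0, 3/7, 0, 187/56)
Ac = (0, 0, -3/7, 57/49)
Σ b_i: 919/420·1 + (-11/12)·1 + 13/10·1 + (-11/7)·1 = 1 ✓
b·c: (-11/12)·3/7 + (-11/7)·187/56 = -2211/392 ≠ 1/2 ⇒ order 1.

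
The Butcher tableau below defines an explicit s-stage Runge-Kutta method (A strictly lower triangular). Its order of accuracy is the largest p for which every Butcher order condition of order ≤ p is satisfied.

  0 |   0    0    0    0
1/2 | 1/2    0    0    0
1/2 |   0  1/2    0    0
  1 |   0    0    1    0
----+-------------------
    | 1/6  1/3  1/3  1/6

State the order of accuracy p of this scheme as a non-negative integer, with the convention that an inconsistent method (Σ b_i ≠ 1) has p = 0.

4

b = (1/6, 1/3, 1/3, 1/6)
c = (0, 1/2, 1/2, 1)
Ac = (0, 0, 1/4, 1/2)
Σ b_i: 1/6·1 + 1/3·1 + 1/3·1 + 1/6·1 = 1 ✓
b·c: 1/3·1/2 + 1/3·1/2 + 1/6·1 = 1/2 ✓
b·c²: 1/3·1/4 + 1/3·1/4 + 1/6·1 = 1/3 ✓
b·Ac: 1/3·1/4 + 1/6·1/2 = 1/6 ✓
b·c³: 1/3·1/8 + 1/3·1/8 + 1/6·1 = 1/4 ✓
b·(c∘Ac): 1/3·1/8 + 1/6·1/2 = 1/8 ✓
b·Ac²: 1/3·1/8 + 1/6·1/4 = 1/12 ✓
b·A²c: 1/6·1/4 = 1/24 ✓; 4 stages ⇒ order 4.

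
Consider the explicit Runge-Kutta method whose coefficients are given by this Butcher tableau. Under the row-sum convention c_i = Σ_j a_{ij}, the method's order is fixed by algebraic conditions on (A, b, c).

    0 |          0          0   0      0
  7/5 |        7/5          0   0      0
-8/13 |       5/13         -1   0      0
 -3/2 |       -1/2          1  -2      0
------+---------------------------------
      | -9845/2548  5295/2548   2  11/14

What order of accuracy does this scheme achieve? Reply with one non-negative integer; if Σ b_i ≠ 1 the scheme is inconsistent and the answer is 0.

2

b = (-9845/2548, 5295/2548, 2, 11/14)
c = (0, 7/5, -8/13, -3/2)
Ac = (0, 0, -7/5, 171/65)
Σ b_i: (-9845/2548)·1 + 5295/2548·1 + 2·1 + 11/14·1 = 1 ✓
b·c: 5295/2548·7/5 + 2·(-8/13) + 11/14·(-3/2) = 1/2 ✓
b·c²: 5295/2548·49/25 + 2·64/169 + 11/14·9/4 = 312233/47320 ≠ 1/3 ⇒ order 2.
b·Ac: 2·(-7/5) + 11/14·171/65 = -667/910 ≠ 1/6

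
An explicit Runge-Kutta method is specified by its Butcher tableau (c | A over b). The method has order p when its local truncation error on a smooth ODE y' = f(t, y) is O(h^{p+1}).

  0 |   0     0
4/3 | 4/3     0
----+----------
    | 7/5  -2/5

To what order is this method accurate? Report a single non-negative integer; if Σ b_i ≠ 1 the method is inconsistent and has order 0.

1

b = (7/5, -2/5)
c = (0, 4/3)
Σ b_i: 7/5·1 + (-2/5)·1 = 1 ✓
b·c: (-2/5)·4/3 = -8/15 ≠ 1/2 ⇒ order 1.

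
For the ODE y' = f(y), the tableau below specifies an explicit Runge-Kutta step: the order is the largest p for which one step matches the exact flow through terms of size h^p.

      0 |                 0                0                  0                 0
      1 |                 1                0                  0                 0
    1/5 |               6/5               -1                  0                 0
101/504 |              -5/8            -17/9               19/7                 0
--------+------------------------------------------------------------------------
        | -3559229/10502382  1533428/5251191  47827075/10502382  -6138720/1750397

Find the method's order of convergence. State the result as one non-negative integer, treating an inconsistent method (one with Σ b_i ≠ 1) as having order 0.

b = (-3559229/10502382, 1533428/5251191, 47827075/10502382, -6138720/1750397)
c = (0, 1, 1/5, 101/504)
Ac = (0, 0, -1, -424/315)
Σ b_i: (-3559229/10502382)·1 + 1533428/5251191·1 + 47827075/10502382·1 + (-6138720/1750397)·1 = 1 ✓
b·c: 1533428/5251191·1 + 47827075/10502382·1/5 + (-6138720/1750397)·101/504 = 1/2 ✓
b·c²: 1533428/5251191·1 + 47827075/10502382·1/25 + (-6138720/1750397)·10201/254016 = 1/3 ✓
b·Ac: 47827075/10502382·(-1) + (-6138720/1750397)·(-424/315) = 1/6 ✓
b·c³: 1533428/5251191·1 + 47827075/10502382·1/125 + (-6138720/1750397)·1030301/128024064 = 7945702727/26466002640 ≠ 1/4 ⇒ order 3.
b·(c∘Ac): 47827075/10502382·(-1/5) + (-6138720/1750397)·(-5353/19845) = 123251/3500794 ≠ 1/8
b·Ac²: 47827075/10502382·(-1) + (-6138720/1750397)·(-2804/1575) = 88730737/52511910 ≠ 1/12
b·A²c: (-6138720/1750397)·(-19/7) = 16662240/1750397 ≠ 1/24

3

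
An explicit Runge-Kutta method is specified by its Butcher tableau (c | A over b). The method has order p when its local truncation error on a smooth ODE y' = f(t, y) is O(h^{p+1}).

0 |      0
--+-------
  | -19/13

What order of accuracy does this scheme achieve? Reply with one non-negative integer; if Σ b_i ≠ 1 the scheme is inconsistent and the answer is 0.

0

b = (-19/13)
c = (0)
Σ b_i: (-19/13)·1 = -19/13 ≠ 1 ⇒ order 0.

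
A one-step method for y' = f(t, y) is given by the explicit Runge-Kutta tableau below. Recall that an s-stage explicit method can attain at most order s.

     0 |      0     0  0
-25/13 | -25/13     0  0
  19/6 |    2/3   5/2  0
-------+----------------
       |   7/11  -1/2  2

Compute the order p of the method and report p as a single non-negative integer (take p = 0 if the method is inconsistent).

0

b = (7/11, -1/2, 2)
c = (0, -25/13, 19/6)
Ac = (0, 0, -125/26)
Σ b_i: 7/11·1 + (-1/2)·1 + 2·1 = 47/22 ≠ 1 ⇒ order 0.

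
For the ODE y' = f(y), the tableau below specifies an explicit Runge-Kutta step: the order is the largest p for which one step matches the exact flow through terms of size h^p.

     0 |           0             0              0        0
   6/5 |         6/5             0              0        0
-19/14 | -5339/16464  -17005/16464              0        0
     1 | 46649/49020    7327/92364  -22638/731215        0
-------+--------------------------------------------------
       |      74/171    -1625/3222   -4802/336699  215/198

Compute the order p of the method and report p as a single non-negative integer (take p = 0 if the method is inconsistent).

4

b = (74/171, -1625/3222, -4802/336699, 215/198)
c = (0, 6/5, -19/14, 1)
Ac = (0, 0, -3401/2744, 59/430)
Σ b_i: 74/171·1 + (-1625/3222)·1 + (-4802/336699)·1 + 215/198·1 = 1 ✓
b·c: (-1625/3222)·6/5 + (-4802/336699)·(-19/14) + 215/198·1 = 1/2 ✓
b·c²: (-1625/3222)·36/25 + (-4802/336699)·361/196 + 215/198·1 = 1/3 ✓
b·Ac: (-4802/336699)·(-3401/2744) + 215/198·59/430 = 1/6 ✓
b·c³: (-1625/3222)·216/125 + (-4802/336699)·(-6859/2744) + 215/198·1 = 1/4 ✓
b·(c∘Ac): (-4802/336699)·64619/38416 + 215/198·59/430 = 1/8 ✓
b·Ac²: (-4802/336699)·(-10203/6860) + 215/198·123/2150 = 1/12 ✓
b·A²c: 215/198·33/860 = 1/24 ✓; 4 stages ⇒ order 4.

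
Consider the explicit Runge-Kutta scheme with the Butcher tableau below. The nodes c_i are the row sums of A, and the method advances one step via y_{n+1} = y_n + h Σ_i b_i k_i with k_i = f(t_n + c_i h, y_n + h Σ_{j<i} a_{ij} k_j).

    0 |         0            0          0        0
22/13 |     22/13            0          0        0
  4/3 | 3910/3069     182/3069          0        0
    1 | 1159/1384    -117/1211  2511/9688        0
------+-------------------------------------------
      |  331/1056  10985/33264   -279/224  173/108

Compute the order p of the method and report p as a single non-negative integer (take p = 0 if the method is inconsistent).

b = (331/1056, 10985/33264, -279/224, 173/108)
c = (0, 22/13, 4/3, 1)
Ac = (0, 0, 28/279, 63/346)
Σ b_i: 331/1056·1 + 10985/33264·1 + (-279/224)·1 + 173/108·1 = 1 ✓
b·c: 10985/33264·22/13 + (-279/224)·4/3 + 173/108·1 = 1/2 ✓
b·c²: 10985/33264·484/169 + (-279/224)·16/9 + 173/108·1 = 1/3 ✓
b·Ac: (-279/224)·28/279 + 173/108·63/346 = 1/6 ✓
b·c³: 10985/33264·10648/2197 + (-279/224)·64/27 + 173/108·1 = 1/4 ✓
b·(c∘Ac): (-279/224)·112/837 + 173/108·63/346 = 1/8 ✓
b·Ac²: (-279/224)·616/3627 + 173/108·414/2249 = 1/12 ✓
b·A²c: 173/108·9/346 = 1/24 ✓; 4 stages ⇒ order 4.

4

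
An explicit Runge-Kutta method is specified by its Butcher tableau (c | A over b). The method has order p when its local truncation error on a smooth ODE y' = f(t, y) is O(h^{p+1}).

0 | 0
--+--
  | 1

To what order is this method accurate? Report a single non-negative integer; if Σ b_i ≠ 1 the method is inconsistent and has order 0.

b = (1)
c = (0)
Σ b_i: 1·1 = 1 ✓; 1 stage ⇒ order 1.

1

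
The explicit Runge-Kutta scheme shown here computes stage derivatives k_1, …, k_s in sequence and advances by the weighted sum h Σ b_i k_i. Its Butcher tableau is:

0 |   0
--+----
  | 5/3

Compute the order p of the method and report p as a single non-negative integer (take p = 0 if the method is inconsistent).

0

b = (5/3)
c = (0)
Σ b_i: 5/3·1 = 5/3 ≠ 1 ⇒ order 0.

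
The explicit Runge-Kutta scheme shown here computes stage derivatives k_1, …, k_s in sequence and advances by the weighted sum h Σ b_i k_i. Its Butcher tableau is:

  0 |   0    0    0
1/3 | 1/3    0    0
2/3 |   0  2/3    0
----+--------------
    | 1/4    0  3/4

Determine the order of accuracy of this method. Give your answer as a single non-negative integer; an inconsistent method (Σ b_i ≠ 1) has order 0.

3

b = (1/4, 0, 3/4)
c = (0, 1/3, 2/3)
Ac = (0, 0, 2/9)
Σ b_i: 1/4·1 + 3/4·1 = 1 ✓
b·c: 3/4·2/3 = 1/2 ✓
b·c²: 3/4·4/9 = 1/3 ✓
b·Ac: 3/4·2/9 = 1/6 ✓; 3 stages ⇒ order 3.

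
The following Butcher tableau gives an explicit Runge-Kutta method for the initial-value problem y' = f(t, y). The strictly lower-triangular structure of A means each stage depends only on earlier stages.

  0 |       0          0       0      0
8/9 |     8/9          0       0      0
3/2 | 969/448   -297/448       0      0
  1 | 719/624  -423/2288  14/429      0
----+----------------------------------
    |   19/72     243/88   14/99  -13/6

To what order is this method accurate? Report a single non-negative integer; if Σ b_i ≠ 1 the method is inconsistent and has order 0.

4

b = (19/72, 243/88, 14/99, -13/6)
c = (0, 8/9, 3/2, 1)
Ac = (0, 0, -33/56, -3/26)
Σ b_i: 19/72·1 + 243/88·1 + 14/99·1 + (-13/6)·1 = 1 ✓
b·c: 243/88·8/9 + 14/99·3/2 + (-13/6)·1 = 1/2 ✓
b·c²: 243/88·64/81 + 14/99·9/4 + (-13/6)·1 = 1/3 ✓
b·Ac: 14/99·(-33/56) + (-13/6)·(-3/26) = 1/6 ✓
b·c³: 243/88·512/729 + 14/99·27/8 + (-13/6)·1 = 1/4 ✓
b·(c∘Ac): 14/99·(-99/112) + (-13/6)·(-3/26) = 1/8 ✓
b·Ac²: 14/99·(-11/21) + (-13/6)·(-17/234) = 1/12 ✓
b·A²c: (-13/6)·(-1/52) = 1/24 ✓; 4 stages ⇒ order 4.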